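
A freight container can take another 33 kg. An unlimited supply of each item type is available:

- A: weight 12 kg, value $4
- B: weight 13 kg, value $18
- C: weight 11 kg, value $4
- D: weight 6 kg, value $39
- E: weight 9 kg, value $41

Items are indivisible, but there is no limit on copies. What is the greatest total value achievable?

$197

Best value-per-unit is D at 39/6; filling with it alone gives 5×39 = 195.
Optimal mix: 4×D + 1×E → weight 33, value 197.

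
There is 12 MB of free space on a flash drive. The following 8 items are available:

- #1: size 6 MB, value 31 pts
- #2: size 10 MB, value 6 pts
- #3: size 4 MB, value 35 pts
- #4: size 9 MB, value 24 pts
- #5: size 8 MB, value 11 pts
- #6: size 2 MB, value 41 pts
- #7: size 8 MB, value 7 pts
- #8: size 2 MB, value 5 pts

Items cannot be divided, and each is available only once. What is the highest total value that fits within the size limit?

107 pts

Check high-value combinations within 12 MB:
- #1+#3+#6: size 6+4+2=12, value 31+35+41=107
- #3+#6+#8: size 4+2+2=8, value 35+41+5=81
- #1+#6+#8: size 6+2+2=10, value 31+41+5=77
- #3+#6: size 4+2=6, value 35+41=76
Best: 107 pts.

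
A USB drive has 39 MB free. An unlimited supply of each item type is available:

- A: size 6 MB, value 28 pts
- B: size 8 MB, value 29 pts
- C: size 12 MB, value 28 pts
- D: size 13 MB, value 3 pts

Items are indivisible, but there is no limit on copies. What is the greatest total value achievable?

Best value-per-unit is A at 28/6; filling with it alone gives 6×28 = 168.
Optimal mix: 5×A + 1×B → size 38, value 169.

169 pts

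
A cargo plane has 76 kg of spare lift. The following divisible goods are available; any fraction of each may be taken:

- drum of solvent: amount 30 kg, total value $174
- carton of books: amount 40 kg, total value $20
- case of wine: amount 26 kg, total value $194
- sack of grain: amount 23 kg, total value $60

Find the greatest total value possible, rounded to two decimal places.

420.17

Take in order of value per unit:
- case of wine (194/26 per unit): all 26 → value 194, running total 194.00
- drum of solvent (174/30 per unit): all 30 → value 174, running total 368.00
- sack of grain (60/23 per unit): 20 of 23 → value 20×60/23 = 52.1739, running total 420.17
Total 420.17.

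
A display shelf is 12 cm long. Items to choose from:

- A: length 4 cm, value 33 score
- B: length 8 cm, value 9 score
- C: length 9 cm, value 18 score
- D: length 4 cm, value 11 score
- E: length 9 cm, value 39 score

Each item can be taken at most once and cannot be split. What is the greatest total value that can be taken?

44 score

Check high-value combinations within 12 cm:
- A+D: length 4+4=8, value 33+11=44
- A+B: length 4+8=12, value 33+9=42
- E: length 9, value 39
- A: length 4, value 33
- B+D: length 8+4=12, value 9+11=20
Best: 44 score.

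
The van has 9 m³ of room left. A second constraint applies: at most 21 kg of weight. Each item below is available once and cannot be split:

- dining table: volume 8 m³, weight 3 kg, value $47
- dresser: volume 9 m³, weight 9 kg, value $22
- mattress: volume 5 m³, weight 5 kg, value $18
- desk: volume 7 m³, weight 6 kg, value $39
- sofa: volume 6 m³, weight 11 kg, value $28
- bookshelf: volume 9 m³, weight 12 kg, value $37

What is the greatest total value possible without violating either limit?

$47

Feasible sets respecting both limits:
- dining table: volume 8, weight 3, value 47
- desk: volume 7, weight 6, value 39
- bookshelf: volume 9, weight 12, value 37
Best: $47.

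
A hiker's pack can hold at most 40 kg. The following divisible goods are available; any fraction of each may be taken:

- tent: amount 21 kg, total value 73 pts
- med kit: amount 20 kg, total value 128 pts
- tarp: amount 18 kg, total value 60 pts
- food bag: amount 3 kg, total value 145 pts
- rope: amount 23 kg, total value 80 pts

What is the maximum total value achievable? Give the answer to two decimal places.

332.13

Take in order of value per unit:
- food bag (145/3 per unit): all 3 → value 145, running total 145.00
- med kit (128/20 per unit): all 20 → value 128, running total 273.00
- rope (80/23 per unit): 17 of 23 → value 17×80/23 = 59.1304, running total 332.13
Total 332.13.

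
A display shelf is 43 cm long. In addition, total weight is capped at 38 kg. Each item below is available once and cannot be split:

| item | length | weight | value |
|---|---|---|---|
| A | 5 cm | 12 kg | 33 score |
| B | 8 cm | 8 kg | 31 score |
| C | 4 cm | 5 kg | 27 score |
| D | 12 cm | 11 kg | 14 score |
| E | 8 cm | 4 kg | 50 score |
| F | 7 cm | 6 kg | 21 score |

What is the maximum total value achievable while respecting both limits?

162 score

Feasible sets respecting both limits:
- A+B+C+E+F: length 32, weight 35, value 162
- A+C+D+E+F: length 36, weight 38, value 145
- B+C+D+E+F: length 39, weight 34, value 143
- A+B+C+E: length 25, weight 29, value 141
Best: 162 score.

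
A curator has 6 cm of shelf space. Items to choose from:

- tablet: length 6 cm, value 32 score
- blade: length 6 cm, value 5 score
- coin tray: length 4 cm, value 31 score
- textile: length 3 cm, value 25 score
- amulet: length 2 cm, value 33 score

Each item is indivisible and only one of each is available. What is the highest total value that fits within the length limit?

64 score

This is a 0/1 knapsack; check combinations near the capacity.
- coin tray+amulet: length 4+2=6, value 31+33=64
- textile+amulet: length 3+2=5, value 25+33=58
- amulet: length 2, value 33
- tablet: length 6, value 32
- coin tray: length 4, value 31
Best: 64 score.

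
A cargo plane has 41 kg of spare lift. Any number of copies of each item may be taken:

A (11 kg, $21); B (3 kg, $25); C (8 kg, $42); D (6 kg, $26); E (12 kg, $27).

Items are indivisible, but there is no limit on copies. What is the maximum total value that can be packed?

$325

Best value-per-unit is B at 25/3, and filling with it alone uses weight 13×3=39. No mix of the others beats 13×25 = 325.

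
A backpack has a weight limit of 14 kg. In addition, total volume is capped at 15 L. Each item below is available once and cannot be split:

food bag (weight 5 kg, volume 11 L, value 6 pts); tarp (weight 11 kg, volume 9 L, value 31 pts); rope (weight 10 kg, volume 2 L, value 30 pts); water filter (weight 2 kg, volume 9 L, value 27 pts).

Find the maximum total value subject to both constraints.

57 pts

Feasible sets respecting both limits:
- rope+water filter: weight 12, volume 11, value 57
- tarp: weight 11, volume 9, value 31
- rope: weight 10, volume 2, value 30
- water filter: weight 2, volume 9, value 27
Best: 57 pts.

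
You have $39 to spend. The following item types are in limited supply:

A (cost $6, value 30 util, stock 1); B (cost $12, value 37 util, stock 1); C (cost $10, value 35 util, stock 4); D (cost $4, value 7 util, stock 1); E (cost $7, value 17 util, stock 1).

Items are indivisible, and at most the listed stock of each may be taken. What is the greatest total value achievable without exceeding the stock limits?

137 util

Top feasible selections:
- 1×A + 1×B + 2×C: cost 38, value 137
- 1×A + 3×C: cost 36, value 135
Best: 137 util.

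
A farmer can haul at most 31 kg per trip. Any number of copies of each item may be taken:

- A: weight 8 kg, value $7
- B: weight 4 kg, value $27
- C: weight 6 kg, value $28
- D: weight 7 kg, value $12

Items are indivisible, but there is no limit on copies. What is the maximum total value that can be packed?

Best value-per-unit is B at 27/4; filling with it alone gives 7×27 = 189.
Optimal mix: 6×B + 1×C → weight 30, value 190.

$190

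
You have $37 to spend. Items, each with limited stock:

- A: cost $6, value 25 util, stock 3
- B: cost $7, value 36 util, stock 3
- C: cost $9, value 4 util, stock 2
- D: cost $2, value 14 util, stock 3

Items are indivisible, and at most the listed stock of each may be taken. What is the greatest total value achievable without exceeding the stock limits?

Top feasible selections:
- 2×A + 3×B + 2×D: cost 37, value 186
- 1×A + 3×B + 3×D: cost 33, value 175
- 3×A + 2×B + 2×D: cost 36, value 175
Best: 186 util.

186 util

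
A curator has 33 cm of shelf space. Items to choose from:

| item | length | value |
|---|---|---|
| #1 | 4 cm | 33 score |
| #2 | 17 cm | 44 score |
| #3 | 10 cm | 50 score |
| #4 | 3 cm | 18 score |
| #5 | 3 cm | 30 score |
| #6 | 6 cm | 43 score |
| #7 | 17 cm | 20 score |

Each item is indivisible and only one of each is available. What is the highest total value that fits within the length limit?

174 score

This is a 0/1 knapsack; check combinations near the capacity.
- #1+#3+#4+#5+#6: length 4+10+3+3+6=26, value 33+50+18+30+43=174
- #1+#2+#4+#5+#6: length 4+17+3+3+6=33, value 33+44+18+30+43=168
- #1+#3+#5+#6: length 4+10+3+6=23, value 33+50+30+43=156
Best: 174 score.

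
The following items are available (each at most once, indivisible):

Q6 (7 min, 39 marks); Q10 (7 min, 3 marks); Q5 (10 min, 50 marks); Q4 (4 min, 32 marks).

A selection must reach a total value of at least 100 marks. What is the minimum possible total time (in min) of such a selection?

Subsets with value ≥ 100, sorted by total time:
- Q6+Q5+Q4: time 21, value 121
- Q6+Q10+Q5+Q4: time 28, value 124
Minimum time: 21 min.

21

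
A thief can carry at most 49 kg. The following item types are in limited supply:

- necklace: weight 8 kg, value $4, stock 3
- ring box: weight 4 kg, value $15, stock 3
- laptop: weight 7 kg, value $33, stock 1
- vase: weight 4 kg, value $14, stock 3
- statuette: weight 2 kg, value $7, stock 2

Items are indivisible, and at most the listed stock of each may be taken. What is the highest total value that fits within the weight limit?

Best selections within weight 49 and stock limits:
- 1×necklace + 3×ring box + 1×laptop + 3×vase + 2×statuette: weight 43, value 138
- 2×necklace + 3×ring box + 1×laptop + 3×vase + 1×statuette: weight 49, value 135
- 3×ring box + 1×laptop + 3×vase + 2×statuette: weight 35, value 134
Best: $138.

$138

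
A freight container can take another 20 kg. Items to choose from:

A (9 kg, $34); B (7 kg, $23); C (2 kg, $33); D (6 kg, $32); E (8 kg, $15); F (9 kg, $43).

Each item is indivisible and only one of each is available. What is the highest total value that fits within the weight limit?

This is a 0/1 knapsack; check combinations near the capacity.
- A+C+F: weight 9+2+9=20, value 34+33+43=110
- C+D+F: weight 2+6+9=17, value 33+32+43=108
- A+C+D: weight 9+2+6=17, value 34+33+32=99
- B+C+F: weight 7+2+9=18, value 23+33+43=99
Best: $110.

$110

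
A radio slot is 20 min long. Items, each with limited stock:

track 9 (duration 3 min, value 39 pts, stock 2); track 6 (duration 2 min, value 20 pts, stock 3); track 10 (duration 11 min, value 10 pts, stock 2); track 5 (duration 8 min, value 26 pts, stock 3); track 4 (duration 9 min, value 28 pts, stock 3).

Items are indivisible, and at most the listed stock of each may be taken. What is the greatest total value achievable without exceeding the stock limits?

164 pts

Top feasible selections:
- 2×track 9 + 3×track 6 + 1×track 5: duration 20, value 164
- 2×track 9 + 2×track 6 + 1×track 4: duration 19, value 146
- 2×track 9 + 2×track 6 + 1×track 5: duration 18, value 144
- 2×track 9 + 3×track 6: duration 12, value 138
Best: 164 pts.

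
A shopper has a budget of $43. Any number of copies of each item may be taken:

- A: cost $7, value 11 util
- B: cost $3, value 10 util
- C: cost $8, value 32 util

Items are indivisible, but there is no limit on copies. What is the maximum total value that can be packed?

Best value-per-unit is C at 32/8; filling with it alone gives 5×32 = 160.
Optimal mix: 1×B + 5×C → cost 43, value 170.

170 util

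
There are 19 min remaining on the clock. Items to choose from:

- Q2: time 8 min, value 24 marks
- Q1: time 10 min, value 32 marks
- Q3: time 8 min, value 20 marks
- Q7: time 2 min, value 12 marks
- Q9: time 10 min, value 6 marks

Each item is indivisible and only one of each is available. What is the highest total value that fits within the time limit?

56 marks

Check high-value combinations within 19 min:
- Q2+Q1: time 8+10=18, value 24+32=56
- Q2+Q3+Q7: time 8+8+2=18, value 24+20+12=56
- Q1+Q3: time 10+8=18, value 32+20=52
- Q1+Q7: time 10+2=12, value 32+12=44
- Q2+Q3: time 8+8=16, value 24+20=44
Best: 56 marks.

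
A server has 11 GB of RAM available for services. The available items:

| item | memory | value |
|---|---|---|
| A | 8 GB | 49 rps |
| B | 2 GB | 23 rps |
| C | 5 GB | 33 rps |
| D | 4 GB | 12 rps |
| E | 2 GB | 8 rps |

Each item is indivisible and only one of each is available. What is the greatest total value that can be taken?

Check high-value combinations within 11 GB:
- A+B: memory 8+2=10, value 49+23=72
- B+C+D: memory 2+5+4=11, value 23+33+12=68
- B+C+E: memory 2+5+2=9, value 23+33+8=64
- A+E: memory 8+2=10, value 49+8=57
- B+C: memory 2+5=7, value 23+33=56
Best: 72 rps.

72 rps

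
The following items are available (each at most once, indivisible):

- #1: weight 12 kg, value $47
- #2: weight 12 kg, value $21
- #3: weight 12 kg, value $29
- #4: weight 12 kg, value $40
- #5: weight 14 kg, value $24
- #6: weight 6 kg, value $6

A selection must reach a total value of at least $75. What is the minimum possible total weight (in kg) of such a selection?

24

Subsets with value ≥ 75, sorted by total weight:
- #1+#4: weight 24, value 87
- #1+#3: weight 24, value 76
- #1+#4+#6: weight 30, value 93
- #1+#3+#6: weight 30, value 82
Minimum weight: 24 kg.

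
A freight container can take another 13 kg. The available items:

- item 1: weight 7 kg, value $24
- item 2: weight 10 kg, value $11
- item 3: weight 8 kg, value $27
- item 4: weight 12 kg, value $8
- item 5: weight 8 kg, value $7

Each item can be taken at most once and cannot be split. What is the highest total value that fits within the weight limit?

$27

This is a 0/1 knapsack; check combinations near the capacity.
- item 3: weight 8, value 27
- item 1: weight 7, value 24
- item 2: weight 10, value 11
- item 4: weight 12, value 8
Best: $27.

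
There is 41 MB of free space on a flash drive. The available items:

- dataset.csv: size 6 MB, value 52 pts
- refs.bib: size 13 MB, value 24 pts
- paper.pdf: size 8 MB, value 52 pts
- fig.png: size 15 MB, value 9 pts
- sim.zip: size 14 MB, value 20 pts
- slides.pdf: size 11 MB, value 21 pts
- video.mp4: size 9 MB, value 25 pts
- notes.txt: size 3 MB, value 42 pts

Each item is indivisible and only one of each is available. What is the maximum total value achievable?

195 pts

Check high-value combinations within 41 MB:
- dataset.csv+refs.bib+paper.pdf+video.mp4+notes.txt: size 6+13+8+9+3=39, value 52+24+52+25+42=195
- dataset.csv+paper.pdf+slides.pdf+video.mp4+notes.txt: size 6+8+11+9+3=37, value 52+52+21+25+42=192
- dataset.csv+paper.pdf+sim.zip+video.mp4+notes.txt: size 6+8+14+9+3=40, value 52+52+20+25+42=191
- dataset.csv+refs.bib+paper.pdf+slides.pdf+notes.txt: size 6+13+8+11+3=41, value 52+24+52+21+42=191
Best: 195 pts.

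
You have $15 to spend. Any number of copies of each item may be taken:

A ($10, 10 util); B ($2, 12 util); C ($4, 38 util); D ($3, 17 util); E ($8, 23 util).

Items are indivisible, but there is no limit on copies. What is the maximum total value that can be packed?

Best value-per-unit is C at 38/4; filling with it alone gives 3×38 = 114.
Optimal mix: 3×C + 1×D → cost 15, value 131.

131 util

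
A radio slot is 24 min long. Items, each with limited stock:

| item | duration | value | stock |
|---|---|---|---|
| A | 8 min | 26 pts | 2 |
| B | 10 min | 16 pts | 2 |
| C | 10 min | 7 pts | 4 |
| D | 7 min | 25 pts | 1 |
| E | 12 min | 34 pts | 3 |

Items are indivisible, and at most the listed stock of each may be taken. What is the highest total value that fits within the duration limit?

77 pts

Top feasible selections:
- 2×A + 1×D: duration 23, value 77
- 2×E: duration 24, value 68
- 1×A + 1×E: duration 20, value 60
- 1×D + 1×E: duration 19, value 59
Best: 77 pts.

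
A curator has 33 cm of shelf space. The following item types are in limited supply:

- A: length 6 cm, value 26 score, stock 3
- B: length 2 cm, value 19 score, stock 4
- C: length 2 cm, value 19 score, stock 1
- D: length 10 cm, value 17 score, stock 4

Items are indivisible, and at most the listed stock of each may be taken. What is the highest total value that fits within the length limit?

173 score

Best selections within length 33 and stock limits:
- 3×A + 4×B + 1×C: length 28, value 173
- 2×A + 4×B + 1×C + 1×D: length 32, value 164
Best: 173 score.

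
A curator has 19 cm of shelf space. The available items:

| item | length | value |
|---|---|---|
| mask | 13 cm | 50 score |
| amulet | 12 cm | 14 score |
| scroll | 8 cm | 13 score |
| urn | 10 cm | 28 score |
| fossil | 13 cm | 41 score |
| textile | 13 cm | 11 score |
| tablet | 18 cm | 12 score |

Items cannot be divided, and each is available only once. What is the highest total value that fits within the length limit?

This is a 0/1 knapsack; check combinations near the capacity.
- mask: length 13, value 50
- fossil: length 13, value 41
- scroll+urn: length 8+10=18, value 13+28=41
- urn: length 10, value 28
- amulet: length 12, value 14
Best: 50 score.

50 score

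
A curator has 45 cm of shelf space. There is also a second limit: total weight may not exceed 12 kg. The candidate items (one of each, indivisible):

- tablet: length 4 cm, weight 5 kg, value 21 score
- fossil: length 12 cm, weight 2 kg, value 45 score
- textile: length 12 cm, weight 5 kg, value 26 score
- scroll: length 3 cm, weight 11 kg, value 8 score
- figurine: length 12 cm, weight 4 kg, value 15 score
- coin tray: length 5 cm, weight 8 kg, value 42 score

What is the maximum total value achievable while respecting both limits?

92 score

Feasible sets respecting both limits:
- tablet+fossil+textile: length 28, weight 12, value 92
- fossil+coin tray: length 17, weight 10, value 87
- fossil+textile+figurine: length 36, weight 11, value 86
- tablet+fossil+figurine: length 28, weight 11, value 81
Best: 92 score.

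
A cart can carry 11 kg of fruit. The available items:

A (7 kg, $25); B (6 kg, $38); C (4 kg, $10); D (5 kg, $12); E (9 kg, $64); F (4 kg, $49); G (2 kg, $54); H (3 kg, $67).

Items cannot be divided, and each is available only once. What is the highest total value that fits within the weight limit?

Check high-value combinations within 11 kg:
- F+G+H: weight 4+2+3=9, value 49+54+67=170
- B+G+H: weight 6+2+3=11, value 38+54+67=159
- D+G+H: weight 5+2+3=10, value 12+54+67=133
- C+G+H: weight 4+2+3=9, value 10+54+67=131
Best: $170.

$170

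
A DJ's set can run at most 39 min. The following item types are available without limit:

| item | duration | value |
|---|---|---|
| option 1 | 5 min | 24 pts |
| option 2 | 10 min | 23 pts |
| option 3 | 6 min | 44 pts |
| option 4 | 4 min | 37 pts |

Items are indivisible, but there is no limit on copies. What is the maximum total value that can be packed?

Best value-per-unit is option 4 at 37/4; filling with it alone gives 9×37 = 333.
Optimal mix: 1×option 3 + 8×option 4 → duration 38, value 340.

340 pts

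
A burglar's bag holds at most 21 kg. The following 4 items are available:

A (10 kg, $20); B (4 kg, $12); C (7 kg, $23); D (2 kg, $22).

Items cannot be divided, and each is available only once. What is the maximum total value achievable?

$65

Check high-value combinations within 21 kg:
- A+C+D: weight 10+7+2=19, value 20+23+22=65
- B+C+D: weight 4+7+2=13, value 12+23+22=57
- A+B+C: weight 10+4+7=21, value 20+12+23=55
- A+B+D: weight 10+4+2=16, value 20+12+22=54
- C+D: weight 7+2=9, value 23+22=45
Best: $65.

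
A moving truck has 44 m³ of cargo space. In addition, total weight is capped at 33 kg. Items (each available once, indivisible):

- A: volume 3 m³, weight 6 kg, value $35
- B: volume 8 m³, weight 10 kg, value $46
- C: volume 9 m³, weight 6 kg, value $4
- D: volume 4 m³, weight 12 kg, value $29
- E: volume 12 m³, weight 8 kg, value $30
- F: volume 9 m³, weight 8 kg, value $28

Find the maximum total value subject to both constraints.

Feasible sets respecting both limits:
- A+B+E+F: volume 32, weight 32, value 139
- A+B+C+E: volume 32, weight 30, value 115
- A+B+C+F: volume 29, weight 30, value 113
- A+B+E: volume 23, weight 24, value 111
Best: $139.

$139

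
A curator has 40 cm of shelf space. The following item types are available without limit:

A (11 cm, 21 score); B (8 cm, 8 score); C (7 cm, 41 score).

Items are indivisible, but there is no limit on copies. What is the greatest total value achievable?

205 score

Best value-per-unit is C at 41/7, and filling with it alone uses length 5×7=35. No mix of the others beats 5×41 = 205.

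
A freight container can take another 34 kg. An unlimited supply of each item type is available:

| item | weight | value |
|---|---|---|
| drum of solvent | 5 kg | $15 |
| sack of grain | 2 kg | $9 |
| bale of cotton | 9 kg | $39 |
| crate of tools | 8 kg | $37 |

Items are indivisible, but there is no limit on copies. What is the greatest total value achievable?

Best value-per-unit is crate of tools at 37/8; filling with it alone gives 4×37 = 148.
Optimal mix: 1×sack of grain + 4×crate of tools → weight 34, value 157.

$157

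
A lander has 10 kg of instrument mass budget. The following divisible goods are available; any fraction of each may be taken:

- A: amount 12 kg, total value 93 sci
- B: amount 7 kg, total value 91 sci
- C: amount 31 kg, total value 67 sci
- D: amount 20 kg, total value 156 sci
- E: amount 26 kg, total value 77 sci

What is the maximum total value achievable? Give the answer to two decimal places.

114.40

Take in order of value per unit:
- B (91/7 per unit): all 7 → value 91, running total 91.00
- D (156/20 per unit): 3 of 20 → value 3×156/20 = 23.4000, running total 114.40
Total 114.40.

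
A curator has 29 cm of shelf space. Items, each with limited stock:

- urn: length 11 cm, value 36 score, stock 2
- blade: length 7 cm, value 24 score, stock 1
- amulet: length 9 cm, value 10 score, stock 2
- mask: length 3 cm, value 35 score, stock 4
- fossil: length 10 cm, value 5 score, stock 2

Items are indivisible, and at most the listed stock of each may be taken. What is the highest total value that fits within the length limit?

Best selections within length 29 and stock limits:
- 1×urn + 4×mask: length 23, value 176
- 1×blade + 1×amulet + 4×mask: length 28, value 174
Best: 176 score.

176 score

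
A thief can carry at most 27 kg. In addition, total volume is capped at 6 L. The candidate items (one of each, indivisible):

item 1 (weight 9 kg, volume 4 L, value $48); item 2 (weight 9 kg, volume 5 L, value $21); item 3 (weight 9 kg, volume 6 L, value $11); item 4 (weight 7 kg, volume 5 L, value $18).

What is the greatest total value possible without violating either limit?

$48

Feasible sets respecting both limits:
- item 1: weight 9, volume 4, value 48
- item 2: weight 9, volume 5, value 21
- item 4: weight 7, volume 5, value 18
- item 3: weight 9, volume 6, value 11
Best: $48.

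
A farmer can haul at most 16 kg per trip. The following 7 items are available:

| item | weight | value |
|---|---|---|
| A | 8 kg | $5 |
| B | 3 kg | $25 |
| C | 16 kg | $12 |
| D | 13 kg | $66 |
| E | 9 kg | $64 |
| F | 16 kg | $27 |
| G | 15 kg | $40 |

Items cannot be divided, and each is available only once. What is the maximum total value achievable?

This is a 0/1 knapsack; check combinations near the capacity.
- B+D: weight 3+13=16, value 25+66=91
- B+E: weight 3+9=12, value 25+64=89
- D: weight 13, value 66
Best: $91.

$91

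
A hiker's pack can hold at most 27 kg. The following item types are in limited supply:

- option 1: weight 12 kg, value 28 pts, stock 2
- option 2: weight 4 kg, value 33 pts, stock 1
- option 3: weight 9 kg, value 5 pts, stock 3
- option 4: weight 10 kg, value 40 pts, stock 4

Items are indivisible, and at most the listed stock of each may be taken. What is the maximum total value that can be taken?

113 pts

Top feasible selections:
- 1×option 2 + 2×option 4: weight 24, value 113
- 1×option 1 + 1×option 2 + 1×option 4: weight 26, value 101
Best: 113 pts.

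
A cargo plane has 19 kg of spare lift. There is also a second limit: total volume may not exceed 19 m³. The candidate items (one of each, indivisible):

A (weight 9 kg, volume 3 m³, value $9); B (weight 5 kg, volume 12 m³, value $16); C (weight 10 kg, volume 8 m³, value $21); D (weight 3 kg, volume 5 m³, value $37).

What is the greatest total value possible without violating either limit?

Feasible sets respecting both limits:
- C+D: weight 13, volume 13, value 58
- B+D: weight 8, volume 17, value 53
- A+D: weight 12, volume 8, value 46
Best: $58.

$58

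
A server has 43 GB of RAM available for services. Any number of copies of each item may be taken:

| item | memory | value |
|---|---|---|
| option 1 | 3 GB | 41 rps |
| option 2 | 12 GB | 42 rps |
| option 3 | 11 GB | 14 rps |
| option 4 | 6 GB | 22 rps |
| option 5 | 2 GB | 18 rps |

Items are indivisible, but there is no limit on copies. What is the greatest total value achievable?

574 rps

Best value-per-unit is option 1 at 41/3, and filling with it alone uses memory 14×3=42. No mix of the others beats 14×41 = 574.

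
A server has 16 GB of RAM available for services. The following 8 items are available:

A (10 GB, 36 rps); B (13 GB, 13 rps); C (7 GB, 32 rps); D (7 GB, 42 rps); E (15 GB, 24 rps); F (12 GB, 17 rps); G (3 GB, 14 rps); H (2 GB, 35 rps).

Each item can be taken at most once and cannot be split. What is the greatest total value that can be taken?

109 rps

Check high-value combinations within 16 GB:
- C+D+H: memory 7+7+2=16, value 32+42+35=109
- D+G+H: memory 7+3+2=12, value 42+14+35=91
- A+G+H: memory 10+3+2=15, value 36+14+35=85
- C+G+H: memory 7+3+2=12, value 32+14+35=81
Best: 109 rps.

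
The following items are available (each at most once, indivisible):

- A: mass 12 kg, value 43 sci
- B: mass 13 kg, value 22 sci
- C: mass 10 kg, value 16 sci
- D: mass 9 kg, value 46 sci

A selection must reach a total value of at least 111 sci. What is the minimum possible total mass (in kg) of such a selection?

34

Subsets with value ≥ 111, sorted by total mass:
- A+B+D: mass 34, value 111
- A+B+C+D: mass 44, value 127
Minimum mass: 34 kg.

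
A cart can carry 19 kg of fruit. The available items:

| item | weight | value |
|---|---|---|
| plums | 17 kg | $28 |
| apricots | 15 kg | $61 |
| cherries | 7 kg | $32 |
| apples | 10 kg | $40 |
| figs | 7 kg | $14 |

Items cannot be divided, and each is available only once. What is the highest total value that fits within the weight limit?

$72

Check high-value combinations within 19 kg:
- cherries+apples: weight 7+10=17, value 32+40=72
- apricots: weight 15, value 61
- apples+figs: weight 10+7=17, value 40+14=54
- cherries+figs: weight 7+7=14, value 32+14=46
Best: $72.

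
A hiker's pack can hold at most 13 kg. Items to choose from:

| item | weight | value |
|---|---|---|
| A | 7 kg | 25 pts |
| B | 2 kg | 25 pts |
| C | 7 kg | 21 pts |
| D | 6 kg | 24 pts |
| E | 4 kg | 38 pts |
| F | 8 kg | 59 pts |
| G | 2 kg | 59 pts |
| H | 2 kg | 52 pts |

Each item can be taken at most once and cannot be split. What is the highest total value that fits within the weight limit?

174 pts

Check high-value combinations within 13 kg:
- B+E+G+H: weight 2+4+2+2=10, value 25+38+59+52=174
- F+G+H: weight 8+2+2=12, value 59+59+52=170
- A+B+G+H: weight 7+2+2+2=13, value 25+25+59+52=161
Best: 174 pts.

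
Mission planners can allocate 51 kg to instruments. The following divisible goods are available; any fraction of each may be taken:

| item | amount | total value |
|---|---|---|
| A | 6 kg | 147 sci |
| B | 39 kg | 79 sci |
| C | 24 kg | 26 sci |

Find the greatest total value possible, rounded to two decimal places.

Take in order of value per unit:
- A (147/6 per unit): all 6 → value 147, running total 147.00
- B (79/39 per unit): all 39 → value 79, running total 226.00
- C (26/24 per unit): 6 of 24 → value 6×26/24 = 6.5000, running total 232.50
Total 232.50.

232.50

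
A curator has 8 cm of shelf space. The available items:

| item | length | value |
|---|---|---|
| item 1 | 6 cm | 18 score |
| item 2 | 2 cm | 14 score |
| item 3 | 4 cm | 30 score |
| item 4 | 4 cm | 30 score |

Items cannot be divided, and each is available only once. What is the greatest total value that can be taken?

60 score

Check high-value combinations within 8 cm:
- item 3+item 4: length 4+4=8, value 30+30=60
- item 2+item 3: length 2+4=6, value 14+30=44
- item 2+item 4: length 2+4=6, value 14+30=44
- item 1+item 2: length 6+2=8, value 18+14=32
- item 3: length 4, value 30
Best: 60 score.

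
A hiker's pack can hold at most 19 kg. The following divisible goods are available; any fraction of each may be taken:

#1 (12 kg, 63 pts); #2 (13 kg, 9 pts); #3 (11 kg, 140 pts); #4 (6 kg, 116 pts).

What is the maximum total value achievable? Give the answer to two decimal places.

Take in order of value per unit:
- #4 (116/6 per unit): all 6 → value 116, running total 116.00
- #3 (140/11 per unit): all 11 → value 140, running total 256.00
- #1 (63/12 per unit): 2 of 12 → value 2×63/12 = 10.5000, running total 266.50
Total 266.50.

266.50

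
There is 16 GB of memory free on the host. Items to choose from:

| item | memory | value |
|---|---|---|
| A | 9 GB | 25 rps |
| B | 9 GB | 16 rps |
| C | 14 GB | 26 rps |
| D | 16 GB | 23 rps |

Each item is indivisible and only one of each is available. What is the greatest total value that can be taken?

26 rps

Check high-value combinations within 16 GB:
- C: memory 14, value 26
- A: memory 9, value 25
- D: memory 16, value 23
- B: memory 9, value 16
Best: 26 rps.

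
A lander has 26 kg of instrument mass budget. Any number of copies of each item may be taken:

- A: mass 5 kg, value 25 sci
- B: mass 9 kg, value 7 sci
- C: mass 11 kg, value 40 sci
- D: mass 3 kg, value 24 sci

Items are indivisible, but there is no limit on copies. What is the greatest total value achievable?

193 sci

Best value-per-unit is D at 24/3; filling with it alone gives 8×24 = 192.
Optimal mix: 1×A + 7×D → mass 26, value 193.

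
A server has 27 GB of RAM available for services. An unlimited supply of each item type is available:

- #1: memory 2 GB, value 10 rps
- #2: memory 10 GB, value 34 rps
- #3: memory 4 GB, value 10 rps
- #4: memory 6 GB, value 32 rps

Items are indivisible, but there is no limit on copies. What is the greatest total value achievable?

138 rps

Best value-per-unit is #4 at 32/6; filling with it alone gives 4×32 = 128.
Optimal mix: 1×#1 + 4×#4 → memory 26, value 138.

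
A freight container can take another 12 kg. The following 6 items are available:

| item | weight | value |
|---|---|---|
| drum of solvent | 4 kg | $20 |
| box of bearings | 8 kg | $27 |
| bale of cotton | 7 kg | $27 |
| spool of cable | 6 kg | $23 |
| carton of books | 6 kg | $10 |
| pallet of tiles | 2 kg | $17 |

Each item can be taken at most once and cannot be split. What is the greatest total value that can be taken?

$60

This is a 0/1 knapsack; check combinations near the capacity.
- drum of solvent+spool of cable+pallet of tiles: weight 4+6+2=12, value 20+23+17=60
- drum of solvent+bale of cotton: weight 4+7=11, value 20+27=47
- drum of solvent+box of bearings: weight 4+8=12, value 20+27=47
Best: $60.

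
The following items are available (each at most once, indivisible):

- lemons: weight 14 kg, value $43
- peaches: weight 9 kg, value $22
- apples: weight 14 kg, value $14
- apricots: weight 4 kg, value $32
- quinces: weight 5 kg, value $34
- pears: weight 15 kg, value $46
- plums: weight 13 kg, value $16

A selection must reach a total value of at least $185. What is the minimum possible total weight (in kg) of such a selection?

60

Subsets with value ≥ 185, sorted by total weight:
- lemons+peaches+apricots+quinces+pears+plums: weight 60, value 193
- lemons+peaches+apples+apricots+quinces+pears: weight 61, value 191
Minimum weight: 60 kg.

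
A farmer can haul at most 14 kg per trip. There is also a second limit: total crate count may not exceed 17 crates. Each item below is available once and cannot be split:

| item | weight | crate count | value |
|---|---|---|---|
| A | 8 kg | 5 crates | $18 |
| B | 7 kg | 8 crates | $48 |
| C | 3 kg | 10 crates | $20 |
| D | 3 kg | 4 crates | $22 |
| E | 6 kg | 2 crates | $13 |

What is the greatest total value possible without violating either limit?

$70

Feasible sets respecting both limits:
- B+D: weight 10, crate count 12, value 70
- B+E: weight 13, crate count 10, value 61
- C+D+E: weight 12, crate count 16, value 55
Best: $70.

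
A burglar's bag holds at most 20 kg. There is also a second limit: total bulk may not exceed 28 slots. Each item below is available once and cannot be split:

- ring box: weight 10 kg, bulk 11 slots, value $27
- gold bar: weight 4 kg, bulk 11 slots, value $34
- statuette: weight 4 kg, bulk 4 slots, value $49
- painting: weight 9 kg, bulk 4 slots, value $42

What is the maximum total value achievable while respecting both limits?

$125

Feasible sets respecting both limits:
- gold bar+statuette+painting: weight 17, bulk 19, value 125
- ring box+gold bar+statuette: weight 18, bulk 26, value 110
- statuette+painting: weight 13, bulk 8, value 91
- gold bar+statuette: weight 8, bulk 15, value 83
Best: $125.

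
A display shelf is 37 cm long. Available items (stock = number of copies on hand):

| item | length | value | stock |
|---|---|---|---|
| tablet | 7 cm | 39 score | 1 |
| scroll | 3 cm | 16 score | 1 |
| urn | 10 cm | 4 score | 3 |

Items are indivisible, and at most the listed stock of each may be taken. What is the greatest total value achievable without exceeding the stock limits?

Best selections within length 37 and stock limits:
- 1×tablet + 1×scroll + 2×urn: length 30, value 63
- 1×tablet + 1×scroll + 1×urn: length 20, value 59
Best: 63 score.

63 score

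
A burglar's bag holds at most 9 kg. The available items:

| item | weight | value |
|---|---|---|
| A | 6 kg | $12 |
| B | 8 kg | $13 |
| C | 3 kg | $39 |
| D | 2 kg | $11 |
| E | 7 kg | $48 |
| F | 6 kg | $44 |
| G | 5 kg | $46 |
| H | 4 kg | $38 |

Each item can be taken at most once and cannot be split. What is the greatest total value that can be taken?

$88

Check high-value combinations within 9 kg:
- C+D+H: weight 3+2+4=9, value 39+11+38=88
- C+G: weight 3+5=8, value 39+46=85
- G+H: weight 5+4=9, value 46+38=84
- C+F: weight 3+6=9, value 39+44=83
- C+H: weight 3+4=7, value 39+38=77
Best: $88.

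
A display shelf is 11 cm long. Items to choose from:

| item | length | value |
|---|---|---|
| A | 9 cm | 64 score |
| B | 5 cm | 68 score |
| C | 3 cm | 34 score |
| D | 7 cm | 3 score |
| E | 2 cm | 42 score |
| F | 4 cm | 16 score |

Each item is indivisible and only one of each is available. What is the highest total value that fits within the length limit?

Check high-value combinations within 11 cm:
- B+C+E: length 5+3+2=10, value 68+34+42=144
- B+E+F: length 5+2+4=11, value 68+42+16=126
- B+E: length 5+2=7, value 68+42=110
- A+E: length 9+2=11, value 64+42=106
Best: 144 score.

144 score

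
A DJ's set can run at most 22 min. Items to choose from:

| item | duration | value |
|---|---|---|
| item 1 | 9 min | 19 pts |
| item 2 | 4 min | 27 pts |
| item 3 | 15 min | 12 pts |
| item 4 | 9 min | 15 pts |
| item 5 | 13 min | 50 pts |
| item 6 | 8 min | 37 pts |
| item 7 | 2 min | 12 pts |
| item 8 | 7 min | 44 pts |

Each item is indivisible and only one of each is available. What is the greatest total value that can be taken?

Check high-value combinations within 22 min:
- item 2+item 6+item 7+item 8: duration 4+8+2+7=21, value 27+37+12+44=120
- item 2+item 6+item 8: duration 4+8+7=19, value 27+37+44=108
- item 5+item 7+item 8: duration 13+2+7=22, value 50+12+44=106
- item 1+item 2+item 7+item 8: duration 9+4+2+7=22, value 19+27+12+44=102
Best: 120 pts.

120 pts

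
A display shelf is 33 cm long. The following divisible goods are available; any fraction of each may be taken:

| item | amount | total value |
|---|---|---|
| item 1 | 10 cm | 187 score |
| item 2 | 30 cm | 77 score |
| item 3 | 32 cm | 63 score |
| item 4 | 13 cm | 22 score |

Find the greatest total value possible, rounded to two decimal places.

246.03

Take in order of value per unit:
- item 1 (187/10 per unit): all 10 → value 187, running total 187.00
- item 2 (77/30 per unit): 23 of 30 → value 23×77/30 = 59.0333, running total 246.03
Total 246.03.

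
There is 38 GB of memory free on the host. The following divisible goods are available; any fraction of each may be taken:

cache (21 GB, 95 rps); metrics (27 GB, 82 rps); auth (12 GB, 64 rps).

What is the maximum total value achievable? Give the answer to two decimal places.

Take in order of value per unit:
- auth (64/12 per unit): all 12 → value 64, running total 64.00
- cache (95/21 per unit): all 21 → value 95, running total 159.00
- metrics (82/27 per unit): 5 of 27 → value 5×82/27 = 15.1852, running total 174.19
Total 174.19.

174.19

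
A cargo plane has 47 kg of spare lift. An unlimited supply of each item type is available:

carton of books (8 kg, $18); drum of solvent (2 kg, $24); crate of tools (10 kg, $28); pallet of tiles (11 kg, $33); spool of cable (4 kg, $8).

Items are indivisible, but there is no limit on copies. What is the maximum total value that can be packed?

$552

Best value-per-unit is drum of solvent at 24/2, and filling with it alone uses weight 23×2=46. No mix of the others beats 23×24 = 552.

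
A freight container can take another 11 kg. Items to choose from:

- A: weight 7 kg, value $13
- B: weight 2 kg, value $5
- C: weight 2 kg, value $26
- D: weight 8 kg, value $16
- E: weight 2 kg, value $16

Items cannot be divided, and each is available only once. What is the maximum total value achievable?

$55

Check high-value combinations within 11 kg:
- A+C+E: weight 7+2+2=11, value 13+26+16=55
- B+C+E: weight 2+2+2=6, value 5+26+16=47
- A+B+C: weight 7+2+2=11, value 13+5+26=44
- C+E: weight 2+2=4, value 26+16=42
- C+D: weight 2+8=10, value 26+16=42
Best: $55.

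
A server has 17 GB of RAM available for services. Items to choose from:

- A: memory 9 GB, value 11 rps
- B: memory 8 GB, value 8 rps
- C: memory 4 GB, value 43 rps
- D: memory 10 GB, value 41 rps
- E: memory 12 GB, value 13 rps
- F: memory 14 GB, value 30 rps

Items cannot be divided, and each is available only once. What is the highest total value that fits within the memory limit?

Check high-value combinations within 17 GB:
- C+D: memory 4+10=14, value 43+41=84
- C+E: memory 4+12=16, value 43+13=56
- A+C: memory 9+4=13, value 11+43=54
- B+C: memory 8+4=12, value 8+43=51
- C: memory 4, value 43
Best: 84 rps.

84 rps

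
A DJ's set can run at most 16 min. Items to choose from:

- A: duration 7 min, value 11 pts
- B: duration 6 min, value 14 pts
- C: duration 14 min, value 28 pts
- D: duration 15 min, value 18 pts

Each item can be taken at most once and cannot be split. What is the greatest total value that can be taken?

28 pts

Check high-value combinations within 16 min:
- C: duration 14, value 28
- A+B: duration 7+6=13, value 11+14=25
- D: duration 15, value 18
- B: duration 6, value 14
Best: 28 pts.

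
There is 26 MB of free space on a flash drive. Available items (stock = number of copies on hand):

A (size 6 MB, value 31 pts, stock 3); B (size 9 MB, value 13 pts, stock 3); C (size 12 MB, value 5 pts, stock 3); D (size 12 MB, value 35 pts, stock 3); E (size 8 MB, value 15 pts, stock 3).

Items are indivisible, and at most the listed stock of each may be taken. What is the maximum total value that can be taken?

108 pts

Top feasible selections:
- 3×A + 1×E: size 26, value 108
- 2×A + 1×D: size 24, value 97
- 3×A: size 18, value 93
Best: 108 pts.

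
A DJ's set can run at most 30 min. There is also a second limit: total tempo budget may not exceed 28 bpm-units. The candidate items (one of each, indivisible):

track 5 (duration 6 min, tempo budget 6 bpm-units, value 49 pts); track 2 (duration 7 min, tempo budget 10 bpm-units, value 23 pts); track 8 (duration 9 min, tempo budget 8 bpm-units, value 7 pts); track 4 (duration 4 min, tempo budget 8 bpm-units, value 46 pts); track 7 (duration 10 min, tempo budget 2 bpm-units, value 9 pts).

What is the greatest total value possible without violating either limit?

Feasible sets respecting both limits:
- track 5+track 2+track 4+track 7: duration 27, tempo budget 26, value 127
- track 5+track 2+track 4: duration 17, tempo budget 24, value 118
- track 5+track 8+track 4+track 7: duration 29, tempo budget 24, value 111
Best: 127 pts.

127 pts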